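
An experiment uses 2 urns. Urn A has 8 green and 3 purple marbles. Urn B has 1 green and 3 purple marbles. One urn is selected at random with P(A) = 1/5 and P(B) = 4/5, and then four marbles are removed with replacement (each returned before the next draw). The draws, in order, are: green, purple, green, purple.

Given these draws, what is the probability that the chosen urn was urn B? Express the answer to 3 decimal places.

0.781

For each hypothesis, P(data | H) works out to: P(data | urn A) = (8/11)(3/11)(8/11)(3/11) = 0.039342; P(data | urn B) = (1/4)(3/4)(1/4)(3/4) = 0.035156.
Weighting by the prior gives 1/5 · 0.039342 = 0.0078683, 4/5 · 0.035156 = 0.028125; summing to 0.035993.
So P(urn B | data) = (0.028125) / (0.035993) = 0.7814.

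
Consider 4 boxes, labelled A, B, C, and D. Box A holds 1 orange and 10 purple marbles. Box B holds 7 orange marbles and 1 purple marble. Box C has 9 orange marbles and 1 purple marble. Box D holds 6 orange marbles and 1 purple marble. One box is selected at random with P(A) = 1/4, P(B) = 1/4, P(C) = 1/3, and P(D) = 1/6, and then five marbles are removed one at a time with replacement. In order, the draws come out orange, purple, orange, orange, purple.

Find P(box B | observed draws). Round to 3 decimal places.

0.356

The likelihood of the observed sequence under each hypothesis: P(data | box A) = (1/11)(10/11)(1/11)(1/11)(10/11) = 0.00062092; P(data | box B) = (7/8)(1/8)(7/8)(7/8)(1/8) = 0.010468; P(data | box C) = (9/10)(1/10)(9/10)(9/10)(1/10) = 0.00729; P(data | box D) = (6/7)(1/7)(6/7)(6/7)(1/7) = 0.012852.
The prior-weighted likelihoods are 1/4 · 0.00062092 = 0.00015523, 1/4 · 0.010468 = 0.0026169, 1/3 · 0.00729 = 0.00243, 1/6 · 0.012852 = 0.002142; these sum to 0.0073441.
Therefore the posterior P(box B | data) = (0.0026169) / (0.0073441) = 0.35633.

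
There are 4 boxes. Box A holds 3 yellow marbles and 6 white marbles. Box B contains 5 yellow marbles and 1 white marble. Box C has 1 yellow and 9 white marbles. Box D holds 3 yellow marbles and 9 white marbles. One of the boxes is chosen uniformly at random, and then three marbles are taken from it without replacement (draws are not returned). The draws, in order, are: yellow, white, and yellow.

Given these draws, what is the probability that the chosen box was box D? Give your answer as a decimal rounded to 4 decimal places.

0.1466

The likelihood of the observed sequence under each hypothesis: P(data | box A) = (3/9)(6/8)(2/7) = 0.071429; P(data | box B) = (5/6)(1/5)(4/4) = 0.16667; P(data | box C) = (1/10)(9/9)(0/8) = 0; P(data | box D) = (3/12)(9/11)(2/10) = 0.040909.
Multiplying each by its prior: 1/4 · 0.071429 = 0.017857, 1/4 · 0.16667 = 0.041667, 1/4 · 0 = 0, 1/4 · 0.040909 = 0.010227; with total 0.069751.
Therefore the posterior P(box D | data) = (0.010227) / (0.069751) = 0.14663.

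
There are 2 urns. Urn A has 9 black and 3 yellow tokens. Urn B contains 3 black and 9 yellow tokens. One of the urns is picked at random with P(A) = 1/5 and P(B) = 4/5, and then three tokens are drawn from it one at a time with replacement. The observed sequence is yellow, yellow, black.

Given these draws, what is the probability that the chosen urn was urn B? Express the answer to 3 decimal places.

0.923

The likelihood of the observed sequence under each hypothesis: P(data | urn A) = (3/12)(3/12)(9/12) = 3/64; P(data | urn B) = (9/12)(9/12)(3/12) = 9/64.
Multiplying each by its prior: 1/5 · 3/64 = 3/320, 4/5 · 9/64 = 9/80; summing to 39/320.
Therefore the posterior P(urn B | data) = (9/80) / (39/320) = 12/13.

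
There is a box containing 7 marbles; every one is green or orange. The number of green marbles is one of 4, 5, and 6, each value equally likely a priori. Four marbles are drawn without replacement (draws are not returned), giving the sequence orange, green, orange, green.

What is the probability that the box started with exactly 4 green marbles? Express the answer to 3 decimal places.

0.643

For each hypothesis, P(data | H) works out to: P(data | r = 4) = (3/7)(4/6)(2/5)(3/4) = 3/35; P(data | r = 5) = (2/7)(5/6)(1/5)(4/4) = 1/21; P(data | r = 6) = (1/7)(6/6)(0/5) = 0.
Multiplying each by its prior: 1/3 · 3/35 = 1/35, 1/3 · 1/21 = 1/63, 1/3 · 0 = 0; summing to 2/45.
Hence P(r = 4 | data) = (1/35) / (2/45) = 9/14.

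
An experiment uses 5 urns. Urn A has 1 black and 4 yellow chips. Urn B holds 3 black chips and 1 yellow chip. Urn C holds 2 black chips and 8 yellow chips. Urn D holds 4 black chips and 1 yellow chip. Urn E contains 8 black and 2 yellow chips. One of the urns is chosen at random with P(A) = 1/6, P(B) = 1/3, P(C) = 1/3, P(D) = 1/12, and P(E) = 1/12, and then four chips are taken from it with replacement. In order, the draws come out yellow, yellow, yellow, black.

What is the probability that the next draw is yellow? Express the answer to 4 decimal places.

Compute the likelihood of the observed sequence for each case: P(data | urn A) = (4/5)(4/5)(4/5)(1/5) = 0.1024; P(data | urn B) = (1/4)(1/4)(1/4)(3/4) = 0.011719; P(data | urn C) = (8/10)(8/10)(8/10)(2/10) = 0.1024; P(data | urn D) = (1/5)(1/5)(1/5)(4/5) = 0.0064; P(data | urn E) = (2/10)(2/10)(2/10)(8/10) = 0.0064.
Weighting by the prior gives 1/6 · 0.1024 = 0.017067, 1/3 · 0.011719 = 0.0039062, 1/3 · 0.1024 = 0.034133, 1/12 · 0.0064 = 0.00053333, 1/12 · 0.0064 = 0.00053333; summing to 0.056173.
Dividing through by the total gives posterior P(urn A | data) = 0.30382, P(urn B | data) = 0.06954, P(urn C | data) = 0.60765, P(urn D | data) = 0.0094945, P(urn E | data) = 0.0094945.
So P(yellow next | data) = Σ P(yellow next | H) P(H | data) = (4/5)(0.30382) + (1/4)(0.06954) + (4/5)(0.60765) + (1/5)(0.0094945) + (1/5)(0.0094945) = 0.75036.

0.7504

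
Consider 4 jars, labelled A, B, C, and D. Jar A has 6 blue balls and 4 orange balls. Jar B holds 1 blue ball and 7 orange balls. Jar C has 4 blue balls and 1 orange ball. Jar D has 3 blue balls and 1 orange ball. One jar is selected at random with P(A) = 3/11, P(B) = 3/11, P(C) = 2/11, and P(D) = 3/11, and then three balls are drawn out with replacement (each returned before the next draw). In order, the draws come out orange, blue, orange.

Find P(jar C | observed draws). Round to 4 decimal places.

0.0821

Under each hypothesis, the probability of the observed sequence is: P(data | jar A) = (4/10)(6/10)(4/10) = 0.096; P(data | jar B) = (7/8)(1/8)(7/8) = 0.095703; P(data | jar C) = (1/5)(4/5)(1/5) = 0.032; P(data | jar D) = (1/4)(3/4)(1/4) = 0.046875.
The prior-weighted likelihoods are 3/11 · 0.096 = 0.026182, 3/11 · 0.095703 = 0.026101, 2/11 · 0.032 = 0.0058182, 3/11 · 0.046875 = 0.012784; these sum to 0.070885.
Hence P(jar C | data) = (0.0058182) / (0.070885) = 0.082079.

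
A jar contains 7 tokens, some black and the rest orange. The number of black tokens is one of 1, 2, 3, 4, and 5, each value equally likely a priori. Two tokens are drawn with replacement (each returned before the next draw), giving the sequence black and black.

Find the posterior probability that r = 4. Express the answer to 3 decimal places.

0.291

For each hypothesis, P(data | H) works out to: P(data | r = 1) = (1/7)(1/7) = 1/49; P(data | r = 2) = (2/7)(2/7) = 4/49; P(data | r = 3) = (3/7)(3/7) = 9/49; P(data | r = 4) = (4/7)(4/7) = 16/49; P(data | r = 5) = (5/7)(5/7) = 25/49.
The prior-weighted likelihoods are 1/5 · 1/49 = 1/245, 1/5 · 4/49 = 4/245, 1/5 · 9/49 = 9/245, 1/5 · 16/49 = 16/245, 1/5 · 25/49 = 5/49; summing to 11/49.
So P(r = 4 | data) = (16/245) / (11/49) = 16/55.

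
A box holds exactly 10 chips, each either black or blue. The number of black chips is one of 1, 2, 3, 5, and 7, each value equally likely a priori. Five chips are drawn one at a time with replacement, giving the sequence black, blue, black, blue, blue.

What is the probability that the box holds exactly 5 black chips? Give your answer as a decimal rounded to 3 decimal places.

For each hypothesis, P(data | H) works out to: P(data | r = 1) = (1/10)(9/10)(1/10)(9/10)(9/10) = 0.00729; P(data | r = 2) = (2/10)(8/10)(2/10)(8/10)(8/10) = 0.02048; P(data | r = 3) = (3/10)(7/10)(3/10)(7/10)(7/10) = 0.03087; P(data | r = 5) = (5/10)(5/10)(5/10)(5/10)(5/10) = 0.03125; P(data | r = 7) = (7/10)(3/10)(7/10)(3/10)(3/10) = 0.01323.
Weighting by the prior gives 1/5 · 0.00729 = 0.001458, 1/5 · 0.02048 = 0.004096, 1/5 · 0.03087 = 0.006174, 1/5 · 0.03125 = 0.00625, 1/5 · 0.01323 = 0.002646; summing to 0.020624.
So P(r = 5 | data) = (0.00625) / (0.020624) = 0.30304.

0.303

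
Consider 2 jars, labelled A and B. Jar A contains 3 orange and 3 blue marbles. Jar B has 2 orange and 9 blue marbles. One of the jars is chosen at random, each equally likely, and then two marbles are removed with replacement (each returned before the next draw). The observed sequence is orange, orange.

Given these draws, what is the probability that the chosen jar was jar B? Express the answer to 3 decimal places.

For each hypothesis, P(data | H) works out to: P(data | jar A) = (3/6)(3/6) = 1/4; P(data | jar B) = (2/11)(2/11) = 4/121.
Multiplying each by its prior: 1/2 · 1/4 = 1/8, 1/2 · 4/121 = 2/121; with total 137/968.
So P(jar B | data) = (2/121) / (137/968) = 16/137.

0.117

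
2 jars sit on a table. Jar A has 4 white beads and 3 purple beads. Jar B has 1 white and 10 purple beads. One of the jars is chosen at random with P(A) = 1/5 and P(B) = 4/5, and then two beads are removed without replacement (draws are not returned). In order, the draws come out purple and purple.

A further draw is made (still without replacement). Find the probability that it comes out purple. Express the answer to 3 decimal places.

0.860

The likelihood of the observed sequence under each hypothesis: P(data | jar A) = (3/7)(2/6) = 1/7; P(data | jar B) = (10/11)(9/10) = 9/11.
Weighting by the prior gives 1/5 · 1/7 = 1/35, 4/5 · 9/11 = 36/55; with total 263/385.
Normalising, the posterior is P(jar A | data) = 0.041825, P(jar B | data) = 0.95817.
So P(purple next | data) = Σ P(purple next | H) P(H | data) = (1/5)(0.041825) + (8/9)(0.95817) = 0.86008.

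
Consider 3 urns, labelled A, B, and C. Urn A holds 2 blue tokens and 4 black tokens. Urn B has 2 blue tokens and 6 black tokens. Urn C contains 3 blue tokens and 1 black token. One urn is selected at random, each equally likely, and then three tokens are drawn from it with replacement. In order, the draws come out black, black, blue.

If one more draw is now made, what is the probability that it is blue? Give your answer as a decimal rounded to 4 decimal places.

0.3566

The likelihood of the observed sequence under each hypothesis: P(data | urn A) = (4/6)(4/6)(2/6) = 0.14815; P(data | urn B) = (6/8)(6/8)(2/8) = 0.14062; P(data | urn C) = (1/4)(1/4)(3/4) = 0.046875.
Weighting by the prior gives 1/3 · 0.14815 = 0.049383, 1/3 · 0.14062 = 0.046875, 1/3 · 0.046875 = 0.015625; summing to 0.11188.
The posterior is then P(urn A | data) = 0.44138, P(urn B | data) = 0.41897, P(urn C | data) = 0.13966.
The predictive probability is P(blue next | data) = (1/3)(0.44138) + (1/4)(0.41897) + (3/4)(0.13966) = 0.35661.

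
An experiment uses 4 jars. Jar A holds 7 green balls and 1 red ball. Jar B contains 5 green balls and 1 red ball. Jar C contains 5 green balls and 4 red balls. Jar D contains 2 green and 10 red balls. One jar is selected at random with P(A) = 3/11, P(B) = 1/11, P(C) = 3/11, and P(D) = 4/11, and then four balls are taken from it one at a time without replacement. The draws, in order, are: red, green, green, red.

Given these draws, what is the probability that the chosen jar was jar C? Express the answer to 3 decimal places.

Compute the likelihood of the observed sequence for each case: P(data | jar A) = (1/8)(7/7)(6/6)(0/5) = 0; P(data | jar B) = (1/6)(5/5)(4/4)(0/3) = 0; P(data | jar C) = (4/9)(5/8)(4/7)(3/6) = 5/63; P(data | jar D) = (10/12)(2/11)(1/10)(9/9) = 1/66.
Weighting by the prior gives 3/11 · 0 = 0, 1/11 · 0 = 0, 3/11 · 5/63 = 5/231, 4/11 · 1/66 = 2/363; these sum to 23/847.
Therefore the posterior P(jar C | data) = (5/231) / (23/847) = 55/69.

0.797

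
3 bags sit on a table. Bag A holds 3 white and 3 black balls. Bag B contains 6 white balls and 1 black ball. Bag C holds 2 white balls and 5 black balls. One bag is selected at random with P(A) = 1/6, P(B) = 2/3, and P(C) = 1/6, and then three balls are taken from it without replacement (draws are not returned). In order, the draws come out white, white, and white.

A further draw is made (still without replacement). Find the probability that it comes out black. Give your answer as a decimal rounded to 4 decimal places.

The likelihood of the observed sequence under each hypothesis: P(data | bag A) = (3/6)(2/5)(1/4) = 1/20; P(data | bag B) = (6/7)(5/6)(4/5) = 4/7; P(data | bag C) = (2/7)(1/6)(0/5) = 0.
Multiplying each by its prior: 1/6 · 1/20 = 1/120, 2/3 · 4/7 = 8/21, 1/6 · 0 = 0; with total 109/280.
Dividing through by the total gives posterior P(bag A | data) = 7/327, P(bag B | data) = 320/327, P(bag C | data) = 0.
So P(black next | data) = Σ P(black next | H) P(H | data) = (1)(7/327) + (1/4)(320/327) = 29/109.

0.2661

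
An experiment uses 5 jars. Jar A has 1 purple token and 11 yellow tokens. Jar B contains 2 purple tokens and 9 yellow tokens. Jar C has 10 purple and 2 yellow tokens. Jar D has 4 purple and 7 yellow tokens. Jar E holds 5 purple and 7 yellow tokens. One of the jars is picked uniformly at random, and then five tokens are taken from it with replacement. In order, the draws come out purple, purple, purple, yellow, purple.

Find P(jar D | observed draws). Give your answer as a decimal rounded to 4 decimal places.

0.1011

Under each hypothesis, the probability of the observed sequence is: P(data | jar A) = (1/12)(1/12)(1/12)(11/12)(1/12) = 4.4207e-05; P(data | jar B) = (2/11)(2/11)(2/11)(9/11)(2/11) = 0.00089413; P(data | jar C) = (10/12)(10/12)(10/12)(2/12)(10/12) = 0.080376; P(data | jar D) = (4/11)(4/11)(4/11)(7/11)(4/11) = 0.011127; P(data | jar E) = (5/12)(5/12)(5/12)(7/12)(5/12) = 0.017582.
The prior-weighted likelihoods are 1/5 · 4.4207e-05 = 8.8413e-06, 1/5 · 0.00089413 = 0.00017883, 1/5 · 0.080376 = 0.016075, 1/5 · 0.011127 = 0.0022254, 1/5 · 0.017582 = 0.0035164; with total 0.022005.
Hence P(jar D | data) = (0.0022254) / (0.022005) = 0.10113.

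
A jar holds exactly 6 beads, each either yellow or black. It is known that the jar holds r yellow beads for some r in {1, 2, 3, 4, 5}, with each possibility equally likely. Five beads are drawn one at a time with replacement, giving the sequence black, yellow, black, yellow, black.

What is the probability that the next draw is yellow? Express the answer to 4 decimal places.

0.4296

The likelihood of the observed sequence under each hypothesis: P(data | r = 1) = (5/6)(1/6)(5/6)(1/6)(5/6) = 0.016075; P(data | r = 2) = (4/6)(2/6)(4/6)(2/6)(4/6) = 0.032922; P(data | r = 3) = (3/6)(3/6)(3/6)(3/6)(3/6) = 0.03125; P(data | r = 4) = (2/6)(4/6)(2/6)(4/6)(2/6) = 0.016461; P(data | r = 5) = (1/6)(5/6)(1/6)(5/6)(1/6) = 0.003215.
Multiplying each by its prior: 1/5 · 0.016075 = 0.003215, 1/5 · 0.032922 = 0.0065844, 1/5 · 0.03125 = 0.00625, 1/5 · 0.016461 = 0.0032922, 1/5 · 0.003215 = 0.000643; these sum to 0.019985.
Dividing through by the total gives posterior P(r = 1 | data) = 0.16088, P(r = 2 | data) = 0.32947, P(r = 3 | data) = 0.31274, P(r = 4 | data) = 0.16474, P(r = 5 | data) = 0.032175.
So P(yellow next | data) = Σ P(yellow next | H) P(H | data) = (1/6)(0.16088) + (1/3)(0.32947) + (1/2)(0.31274) + (2/3)(0.16474) + (5/6)(0.032175) = 0.42964.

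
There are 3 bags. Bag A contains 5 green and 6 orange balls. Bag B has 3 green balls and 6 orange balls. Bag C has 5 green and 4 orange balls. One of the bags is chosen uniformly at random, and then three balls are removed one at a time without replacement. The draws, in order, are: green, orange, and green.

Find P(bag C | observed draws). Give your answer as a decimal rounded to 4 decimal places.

0.4517

For each hypothesis, P(data | H) works out to: P(data | bag A) = (5/11)(6/10)(4/9) = 0.12121; P(data | bag B) = (3/9)(6/8)(2/7) = 0.071429; P(data | bag C) = (5/9)(4/8)(4/7) = 0.15873.
Weighting by the prior gives 1/3 · 0.12121 = 0.040404, 1/3 · 0.071429 = 0.02381, 1/3 · 0.15873 = 0.05291; with total 0.11712.
By Bayes' rule, P(bag C | data) = (0.05291) / (0.11712) = 0.45175.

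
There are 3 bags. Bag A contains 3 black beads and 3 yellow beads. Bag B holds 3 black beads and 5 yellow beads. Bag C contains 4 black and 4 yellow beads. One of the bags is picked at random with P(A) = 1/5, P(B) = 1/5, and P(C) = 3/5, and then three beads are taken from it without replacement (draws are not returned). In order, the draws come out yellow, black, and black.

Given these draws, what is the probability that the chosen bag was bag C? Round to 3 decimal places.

Under each hypothesis, the probability of the observed sequence is: P(data | bag A) = (3/6)(3/5)(2/4) = 0.15; P(data | bag B) = (5/8)(3/7)(2/6) = 0.089286; P(data | bag C) = (4/8)(4/7)(3/6) = 0.14286.
Weighting by the prior gives 1/5 · 0.15 = 0.03, 1/5 · 0.089286 = 0.017857, 3/5 · 0.14286 = 0.085714; these sum to 0.13357.
Hence P(bag C | data) = (0.085714) / (0.13357) = 0.64171.

0.642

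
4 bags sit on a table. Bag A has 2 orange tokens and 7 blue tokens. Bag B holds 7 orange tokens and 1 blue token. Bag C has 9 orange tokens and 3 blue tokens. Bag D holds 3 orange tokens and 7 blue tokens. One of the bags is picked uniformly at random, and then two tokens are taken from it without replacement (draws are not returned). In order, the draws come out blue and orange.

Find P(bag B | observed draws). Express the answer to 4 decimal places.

For each hypothesis, P(data | H) works out to: P(data | bag A) = (7/9)(2/8) = 0.19444; P(data | bag B) = (1/8)(7/7) = 0.125; P(data | bag C) = (3/12)(9/11) = 0.20455; P(data | bag D) = (7/10)(3/9) = 0.23333.
The prior-weighted likelihoods are 1/4 · 0.19444 = 0.048611, 1/4 · 0.125 = 0.03125, 1/4 · 0.20455 = 0.051136, 1/4 · 0.23333 = 0.058333; summing to 0.18933.
So P(bag B | data) = (0.03125) / (0.18933) = 0.16506.

0.1651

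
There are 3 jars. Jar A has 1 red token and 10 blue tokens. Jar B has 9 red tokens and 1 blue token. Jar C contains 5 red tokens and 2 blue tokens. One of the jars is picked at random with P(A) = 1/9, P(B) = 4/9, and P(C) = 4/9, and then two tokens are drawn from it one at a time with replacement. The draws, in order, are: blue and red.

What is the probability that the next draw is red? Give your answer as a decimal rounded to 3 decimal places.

For each hypothesis, P(data | H) works out to: P(data | jar A) = (10/11)(1/11) = 0.082645; P(data | jar B) = (1/10)(9/10) = 0.09; P(data | jar C) = (2/7)(5/7) = 0.20408.
The prior-weighted likelihoods are 1/9 · 0.082645 = 0.0091827, 4/9 · 0.09 = 0.04, 4/9 · 0.20408 = 0.090703; with total 0.13989.
The posterior is then P(jar A | data) = 0.065645, P(jar B | data) = 0.28595, P(jar C | data) = 0.64841.
So P(red next | data) = Σ P(red next | H) P(H | data) = (1/11)(0.065645) + (9/10)(0.28595) + (5/7)(0.64841) = 0.72647.

0.726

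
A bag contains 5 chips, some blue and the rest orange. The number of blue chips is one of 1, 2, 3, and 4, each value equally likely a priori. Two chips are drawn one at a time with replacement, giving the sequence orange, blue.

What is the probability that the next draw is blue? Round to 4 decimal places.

0.5000

Compute the likelihood of the observed sequence for each case: P(data | r = 1) = (4/5)(1/5) = 4/25; P(data | r = 2) = (3/5)(2/5) = 6/25; P(data | r = 3) = (2/5)(3/5) = 6/25; P(data | r = 4) = (1/5)(4/5) = 4/25.
Multiplying each by its prior: 1/4 · 4/25 = 1/25, 1/4 · 6/25 = 3/50, 1/4 · 6/25 = 3/50, 1/4 · 4/25 = 1/25; these sum to 1/5.
Normalising, the posterior is P(r = 1 | data) = 1/5, P(r = 2 | data) = 3/10, P(r = 3 | data) = 3/10, P(r = 4 | data) = 1/5.
Averaging over the posterior, P(blue next | data) = (1/5)(1/5) + (2/5)(3/10) + (3/5)(3/10) + (4/5)(1/5) = 1/2.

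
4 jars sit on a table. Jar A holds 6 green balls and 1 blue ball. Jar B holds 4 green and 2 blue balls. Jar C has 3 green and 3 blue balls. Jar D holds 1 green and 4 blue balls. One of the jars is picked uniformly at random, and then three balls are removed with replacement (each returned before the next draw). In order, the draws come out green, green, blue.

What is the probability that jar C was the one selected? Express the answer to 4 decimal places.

0.3048

Under each hypothesis, the probability of the observed sequence is: P(data | jar A) = (6/7)(6/7)(1/7) = 0.10496; P(data | jar B) = (4/6)(4/6)(2/6) = 0.14815; P(data | jar C) = (3/6)(3/6)(3/6) = 0.125; P(data | jar D) = (1/5)(1/5)(4/5) = 0.032.
Weighting by the prior gives 1/4 · 0.10496 = 0.026239, 1/4 · 0.14815 = 0.037037, 1/4 · 0.125 = 0.03125, 1/4 · 0.032 = 0.008; with total 0.10253.
By Bayes' rule, P(jar C | data) = (0.03125) / (0.10253) = 0.3048.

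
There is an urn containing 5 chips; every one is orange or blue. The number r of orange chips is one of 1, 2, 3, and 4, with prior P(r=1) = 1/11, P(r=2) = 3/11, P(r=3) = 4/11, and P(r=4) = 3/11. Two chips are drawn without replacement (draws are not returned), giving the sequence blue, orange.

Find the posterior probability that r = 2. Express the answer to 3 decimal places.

0.310

For each hypothesis, P(data | H) works out to: P(data | r = 1) = (4/5)(1/4) = 1/5; P(data | r = 2) = (3/5)(2/4) = 3/10; P(data | r = 3) = (2/5)(3/4) = 3/10; P(data | r = 4) = (1/5)(4/4) = 1/5.
The prior-weighted likelihoods are 1/11 · 1/5 = 1/55, 3/11 · 3/10 = 9/110, 4/11 · 3/10 = 6/55, 3/11 · 1/5 = 3/55; summing to 29/110.
Therefore the posterior P(r = 2 | data) = (9/110) / (29/110) = 9/29.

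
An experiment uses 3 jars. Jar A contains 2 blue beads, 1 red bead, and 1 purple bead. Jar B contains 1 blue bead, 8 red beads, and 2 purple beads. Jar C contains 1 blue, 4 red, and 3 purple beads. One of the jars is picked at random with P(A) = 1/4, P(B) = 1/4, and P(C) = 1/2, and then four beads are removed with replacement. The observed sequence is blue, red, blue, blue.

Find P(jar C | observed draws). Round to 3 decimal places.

The likelihood of the observed sequence under each hypothesis: P(data | jar A) = (2/4)(1/4)(2/4)(2/4) = 0.03125; P(data | jar B) = (1/11)(8/11)(1/11)(1/11) = 0.00054641; P(data | jar C) = (1/8)(4/8)(1/8)(1/8) = 0.00097656.
Weighting by the prior gives 1/4 · 0.03125 = 0.0078125, 1/4 · 0.00054641 = 0.0001366, 1/2 · 0.00097656 = 0.00048828; summing to 0.0084374.
So P(jar C | data) = (0.00048828) / (0.0084374) = 0.057871.

0.058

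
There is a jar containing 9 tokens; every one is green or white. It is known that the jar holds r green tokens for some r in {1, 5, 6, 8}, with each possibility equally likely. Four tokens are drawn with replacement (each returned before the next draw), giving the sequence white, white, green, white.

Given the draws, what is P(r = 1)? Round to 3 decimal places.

0.511

The likelihood of the observed sequence under each hypothesis: P(data | r = 1) = (8/9)(8/9)(1/9)(8/9) = 0.078037; P(data | r = 5) = (4/9)(4/9)(5/9)(4/9) = 0.048773; P(data | r = 6) = (3/9)(3/9)(6/9)(3/9) = 0.024691; P(data | r = 8) = (1/9)(1/9)(8/9)(1/9) = 0.0012193.
Weighting by the prior gives 1/4 · 0.078037 = 0.019509, 1/4 · 0.048773 = 0.012193, 1/4 · 0.024691 = 0.0061728, 1/4 · 0.0012193 = 0.00030483; with total 0.03818.
Therefore the posterior P(r = 1 | data) = (0.019509) / (0.03818) = 0.51098.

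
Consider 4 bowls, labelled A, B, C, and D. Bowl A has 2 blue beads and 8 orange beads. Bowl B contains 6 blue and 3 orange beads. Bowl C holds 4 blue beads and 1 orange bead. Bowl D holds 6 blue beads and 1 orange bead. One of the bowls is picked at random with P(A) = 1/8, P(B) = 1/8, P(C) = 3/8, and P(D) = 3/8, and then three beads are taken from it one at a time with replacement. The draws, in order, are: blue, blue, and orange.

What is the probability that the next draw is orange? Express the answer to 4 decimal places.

0.2238

The likelihood of the observed sequence under each hypothesis: P(data | bowl A) = (2/10)(2/10)(8/10) = 0.032; P(data | bowl B) = (6/9)(6/9)(3/9) = 0.14815; P(data | bowl C) = (4/5)(4/5)(1/5) = 0.128; P(data | bowl D) = (6/7)(6/7)(1/7) = 0.10496.
Weighting by the prior gives 1/8 · 0.032 = 0.004, 1/8 · 0.14815 = 0.018519, 3/8 · 0.128 = 0.048, 3/8 · 0.10496 = 0.039359; these sum to 0.10988.
The posterior is then P(bowl A | data) = 0.036404, P(bowl B | data) = 0.16854, P(bowl C | data) = 0.43685, P(bowl D | data) = 0.35821.
So P(orange next | data) = Σ P(orange next | H) P(H | data) = (4/5)(0.036404) + (1/3)(0.16854) + (1/5)(0.43685) + (1/7)(0.35821) = 0.22385.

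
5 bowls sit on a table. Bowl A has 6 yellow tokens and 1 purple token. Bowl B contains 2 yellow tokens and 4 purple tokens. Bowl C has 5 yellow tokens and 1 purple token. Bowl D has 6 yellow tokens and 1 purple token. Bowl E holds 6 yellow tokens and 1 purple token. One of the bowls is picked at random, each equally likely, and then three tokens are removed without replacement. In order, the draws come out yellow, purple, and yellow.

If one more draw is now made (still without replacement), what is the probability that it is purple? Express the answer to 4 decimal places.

0.1007

The likelihood of the observed sequence under each hypothesis: P(data | bowl A) = (6/7)(1/6)(5/5) = 0.14286; P(data | bowl B) = (2/6)(4/5)(1/4) = 0.066667; P(data | bowl C) = (5/6)(1/5)(4/4) = 0.16667; P(data | bowl D) = (6/7)(1/6)(5/5) = 0.14286; P(data | bowl E) = (6/7)(1/6)(5/5) = 0.14286.
Multiplying each by its prior: 1/5 · 0.14286 = 0.028571, 1/5 · 0.066667 = 0.013333, 1/5 · 0.16667 = 0.033333, 1/5 · 0.14286 = 0.028571, 1/5 · 0.14286 = 0.028571; summing to 0.13238.
The posterior is then P(bowl A | data) = 0.21583, P(bowl B | data) = 0.10072, P(bowl C | data) = 0.2518, P(bowl D | data) = 0.21583, P(bowl E | data) = 0.21583.
The predictive probability is P(purple next | data) = (0)(0.21583) + (1)(0.10072) + (0)(0.2518) + (0)(0.21583) + (0)(0.21583) = 0.10072.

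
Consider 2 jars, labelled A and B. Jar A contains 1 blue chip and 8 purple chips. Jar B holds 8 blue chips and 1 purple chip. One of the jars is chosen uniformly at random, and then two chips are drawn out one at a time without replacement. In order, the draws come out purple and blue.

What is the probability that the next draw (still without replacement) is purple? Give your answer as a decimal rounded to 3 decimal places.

The likelihood of the observed sequence under each hypothesis: P(data | jar A) = (8/9)(1/8) = 1/9; P(data | jar B) = (1/9)(8/8) = 1/9.
Multiplying each by its prior: 1/2 · 1/9 = 1/18, 1/2 · 1/9 = 1/18; summing to 1/9.
Normalising, the posterior is P(jar A | data) = 1/2, P(jar B | data) = 1/2.
So P(purple next | data) = Σ P(purple next | H) P(H | data) = (1)(1/2) + (0)(1/2) = 1/2.

0.500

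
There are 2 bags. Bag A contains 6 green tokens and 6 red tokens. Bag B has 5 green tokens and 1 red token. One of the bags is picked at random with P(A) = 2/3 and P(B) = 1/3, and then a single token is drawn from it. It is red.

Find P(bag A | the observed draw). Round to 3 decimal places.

Under each hypothesis, the probability of this draw is: P(data | bag A) = (6/12) = 1/2; P(data | bag B) = (1/6) = 1/6.
Multiplying each by its prior: 2/3 · 1/2 = 1/3, 1/3 · 1/6 = 1/18; with total 7/18.
Hence P(bag A | data) = (1/3) / (7/18) = 6/7.

0.857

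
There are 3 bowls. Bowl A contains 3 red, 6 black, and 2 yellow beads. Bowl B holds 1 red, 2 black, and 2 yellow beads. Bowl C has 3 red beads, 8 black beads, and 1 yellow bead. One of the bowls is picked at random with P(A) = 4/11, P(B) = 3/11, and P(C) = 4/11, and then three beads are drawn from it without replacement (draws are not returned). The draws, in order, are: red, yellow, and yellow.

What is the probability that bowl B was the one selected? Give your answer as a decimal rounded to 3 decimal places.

Compute the likelihood of the observed sequence for each case: P(data | bowl A) = (3/11)(2/10)(1/9) = 0.0060606; P(data | bowl B) = (1/5)(2/4)(1/3) = 0.033333; P(data | bowl C) = (3/12)(1/11)(0/10) = 0.
Multiplying each by its prior: 4/11 · 0.0060606 = 0.0022039, 3/11 · 0.033333 = 0.0090909, 4/11 · 0 = 0; with total 0.011295.
Hence P(bowl B | data) = (0.0090909) / (0.011295) = 0.80488.

0.805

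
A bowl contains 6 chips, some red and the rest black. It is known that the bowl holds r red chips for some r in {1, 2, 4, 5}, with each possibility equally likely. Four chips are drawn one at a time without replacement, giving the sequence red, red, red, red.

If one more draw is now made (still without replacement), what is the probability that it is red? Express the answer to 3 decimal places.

0.417

Compute the likelihood of the observed sequence for each case: P(data | r = 1) = (1/6)(0/5) = 0; P(data | r = 2) = (2/6)(1/5)(0/4) = 0; P(data | r = 4) = (4/6)(3/5)(2/4)(1/3) = 1/15; P(data | r = 5) = (5/6)(4/5)(3/4)(2/3) = 1/3.
The prior-weighted likelihoods are 1/4 · 0 = 0, 1/4 · 0 = 0, 1/4 · 1/15 = 1/60, 1/4 · 1/3 = 1/12; summing to 1/10.
The posterior is then P(r = 1 | data) = 0, P(r = 2 | data) = 0, P(r = 4 | data) = 1/6, P(r = 5 | data) = 5/6.
The predictive probability is P(red next | data) = (0)(1/6) + (1/2)(5/6) = 5/12.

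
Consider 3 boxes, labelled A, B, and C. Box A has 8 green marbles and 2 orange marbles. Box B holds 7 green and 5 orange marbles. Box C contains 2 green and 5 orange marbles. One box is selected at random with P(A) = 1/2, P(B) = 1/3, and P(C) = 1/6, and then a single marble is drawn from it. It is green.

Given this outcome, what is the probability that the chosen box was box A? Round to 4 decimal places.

Compute the likelihood of this draw for each case: P(data | box A) = (8/10) = 0.8; P(data | box B) = (7/12) = 0.58333; P(data | box C) = (2/7) = 0.28571.
The prior-weighted likelihoods are 1/2 · 0.8 = 0.4, 1/3 · 0.58333 = 0.19444, 1/6 · 0.28571 = 0.047619; with total 0.64206.
So P(box A | data) = (0.4) / (0.64206) = 0.62299.

0.6230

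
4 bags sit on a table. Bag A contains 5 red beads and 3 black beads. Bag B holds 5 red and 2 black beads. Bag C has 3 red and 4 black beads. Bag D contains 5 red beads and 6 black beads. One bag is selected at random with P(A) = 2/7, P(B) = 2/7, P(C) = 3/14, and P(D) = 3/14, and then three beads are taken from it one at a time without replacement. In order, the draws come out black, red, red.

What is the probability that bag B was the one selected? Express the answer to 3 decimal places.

0.349

The likelihood of the observed sequence under each hypothesis: P(data | bag A) = (3/8)(5/7)(4/6) = 0.17857; P(data | bag B) = (2/7)(5/6)(4/5) = 0.19048; P(data | bag C) = (4/7)(3/6)(2/5) = 0.11429; P(data | bag D) = (6/11)(5/10)(4/9) = 0.12121.
The prior-weighted likelihoods are 2/7 · 0.17857 = 0.05102, 2/7 · 0.19048 = 0.054422, 3/14 · 0.11429 = 0.02449, 3/14 · 0.12121 = 0.025974; these sum to 0.15591.
By Bayes' rule, P(bag B | data) = (0.054422) / (0.15591) = 0.34907.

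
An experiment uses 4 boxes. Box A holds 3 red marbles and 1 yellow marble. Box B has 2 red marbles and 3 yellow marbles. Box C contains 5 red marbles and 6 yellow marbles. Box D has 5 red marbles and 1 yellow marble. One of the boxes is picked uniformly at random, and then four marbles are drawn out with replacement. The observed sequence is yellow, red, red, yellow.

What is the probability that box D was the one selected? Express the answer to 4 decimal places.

The likelihood of the observed sequence under each hypothesis: P(data | box A) = (1/4)(3/4)(3/4)(1/4) = 0.035156; P(data | box B) = (3/5)(2/5)(2/5)(3/5) = 0.0576; P(data | box C) = (6/11)(5/11)(5/11)(6/11) = 0.061471; P(data | box D) = (1/6)(5/6)(5/6)(1/6) = 0.01929.
Weighting by the prior gives 1/4 · 0.035156 = 0.0087891, 1/4 · 0.0576 = 0.0144, 1/4 · 0.061471 = 0.015368, 1/4 · 0.01929 = 0.0048225; summing to 0.043379.
Hence P(box D | data) = (0.0048225) / (0.043379) = 0.11117.

0.1112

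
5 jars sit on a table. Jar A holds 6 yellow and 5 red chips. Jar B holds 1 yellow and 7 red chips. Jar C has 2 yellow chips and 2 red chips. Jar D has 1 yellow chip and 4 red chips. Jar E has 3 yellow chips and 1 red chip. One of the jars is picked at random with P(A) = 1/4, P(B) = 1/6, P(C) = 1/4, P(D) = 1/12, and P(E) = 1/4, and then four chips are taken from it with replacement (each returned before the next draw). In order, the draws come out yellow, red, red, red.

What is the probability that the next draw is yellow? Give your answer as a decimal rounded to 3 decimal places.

0.380

The likelihood of the observed sequence under each hypothesis: P(data | jar A) = (6/11)(5/11)(5/11)(5/11) = 0.051226; P(data | jar B) = (1/8)(7/8)(7/8)(7/8) = 0.08374; P(data | jar C) = (2/4)(2/4)(2/4)(2/4) = 0.0625; P(data | jar D) = (1/5)(4/5)(4/5)(4/5) = 0.1024; P(data | jar E) = (3/4)(1/4)(1/4)(1/4) = 0.011719.
Multiplying each by its prior: 1/4 · 0.051226 = 0.012807, 1/6 · 0.08374 = 0.013957, 1/4 · 0.0625 = 0.015625, 1/12 · 0.1024 = 0.0085333, 1/4 · 0.011719 = 0.0029297; these sum to 0.053851.
Normalising, the posterior is P(jar A | data) = 0.23781, P(jar B | data) = 0.25917, P(jar C | data) = 0.29015, P(jar D | data) = 0.15846, P(jar E | data) = 0.054403.
Averaging over the posterior, P(yellow next | data) = (6/11)(0.23781) + (1/8)(0.25917) + (1/2)(0.29015) + (1/5)(0.15846) + (3/4)(0.054403) = 0.37968.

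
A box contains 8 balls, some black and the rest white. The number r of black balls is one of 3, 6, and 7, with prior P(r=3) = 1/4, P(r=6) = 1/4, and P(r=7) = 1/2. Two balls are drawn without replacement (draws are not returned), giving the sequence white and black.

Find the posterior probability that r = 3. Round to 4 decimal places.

For each hypothesis, P(data | H) works out to: P(data | r = 3) = (5/8)(3/7) = 15/56; P(data | r = 6) = (2/8)(6/7) = 3/14; P(data | r = 7) = (1/8)(7/7) = 1/8.
The prior-weighted likelihoods are 1/4 · 15/56 = 15/224, 1/4 · 3/14 = 3/56, 1/2 · 1/8 = 1/16; these sum to 41/224.
Therefore the posterior P(r = 3 | data) = (15/224) / (41/224) = 15/41.

0.3659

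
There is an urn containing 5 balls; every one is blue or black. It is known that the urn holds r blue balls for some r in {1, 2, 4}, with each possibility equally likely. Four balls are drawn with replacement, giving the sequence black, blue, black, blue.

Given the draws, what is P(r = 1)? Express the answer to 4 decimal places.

0.2353

Compute the likelihood of the observed sequence for each case: P(data | r = 1) = (4/5)(1/5)(4/5)(1/5) = 0.0256; P(data | r = 2) = (3/5)(2/5)(3/5)(2/5) = 0.0576; P(data | r = 4) = (1/5)(4/5)(1/5)(4/5) = 0.0256.
Weighting by the prior gives 1/3 · 0.0256 = 0.0085333, 1/3 · 0.0576 = 0.0192, 1/3 · 0.0256 = 0.0085333; these sum to 0.036267.
By Bayes' rule, P(r = 1 | data) = (0.0085333) / (0.036267) = 0.23529.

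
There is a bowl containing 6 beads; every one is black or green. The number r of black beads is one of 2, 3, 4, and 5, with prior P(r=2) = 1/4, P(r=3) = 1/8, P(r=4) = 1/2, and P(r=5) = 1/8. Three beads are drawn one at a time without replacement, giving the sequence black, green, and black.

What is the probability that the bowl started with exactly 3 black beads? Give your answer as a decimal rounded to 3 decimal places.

The likelihood of the observed sequence under each hypothesis: P(data | r = 2) = (2/6)(4/5)(1/4) = 1/15; P(data | r = 3) = (3/6)(3/5)(2/4) = 3/20; P(data | r = 4) = (4/6)(2/5)(3/4) = 1/5; P(data | r = 5) = (5/6)(1/5)(4/4) = 1/6.
The prior-weighted likelihoods are 1/4 · 1/15 = 1/60, 1/8 · 3/20 = 3/160, 1/2 · 1/5 = 1/10, 1/8 · 1/6 = 1/48; with total 5/32.
Hence P(r = 3 | data) = (3/160) / (5/32) = 3/25.

0.120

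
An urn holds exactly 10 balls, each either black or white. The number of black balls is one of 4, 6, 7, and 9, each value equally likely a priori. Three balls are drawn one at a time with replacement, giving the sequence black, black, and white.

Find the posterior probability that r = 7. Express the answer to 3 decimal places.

0.314

Compute the likelihood of the observed sequence for each case: P(data | r = 4) = (4/10)(4/10)(6/10) = 0.096; P(data | r = 6) = (6/10)(6/10)(4/10) = 0.144; P(data | r = 7) = (7/10)(7/10)(3/10) = 0.147; P(data | r = 9) = (9/10)(9/10)(1/10) = 0.081.
The prior-weighted likelihoods are 1/4 · 0.096 = 0.024, 1/4 · 0.144 = 0.036, 1/4 · 0.147 = 0.03675, 1/4 · 0.081 = 0.02025; with total 0.117.
Therefore the posterior P(r = 7 | data) = (0.03675) / (0.117) = 0.3141.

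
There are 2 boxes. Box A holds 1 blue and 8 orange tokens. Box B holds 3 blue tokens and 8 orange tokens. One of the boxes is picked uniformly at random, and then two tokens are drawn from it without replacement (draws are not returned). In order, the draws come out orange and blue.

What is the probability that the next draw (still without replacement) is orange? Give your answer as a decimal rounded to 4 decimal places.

Compute the likelihood of the observed sequence for each case: P(data | box A) = (8/9)(1/8) = 1/9; P(data | box B) = (8/11)(3/10) = 12/55.
Weighting by the prior gives 1/2 · 1/9 = 1/18, 1/2 · 12/55 = 6/55; these sum to 163/990.
The posterior is then P(box A | data) = 55/163, P(box B | data) = 108/163.
The predictive probability is P(orange next | data) = (1)(55/163) + (7/9)(108/163) = 139/163.

0.8528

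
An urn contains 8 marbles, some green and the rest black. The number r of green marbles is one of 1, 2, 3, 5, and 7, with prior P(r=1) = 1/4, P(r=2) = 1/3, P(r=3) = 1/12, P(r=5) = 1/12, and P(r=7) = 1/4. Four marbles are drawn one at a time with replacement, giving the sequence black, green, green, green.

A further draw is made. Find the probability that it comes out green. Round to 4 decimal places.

Under each hypothesis, the probability of the observed sequence is: P(data | r = 1) = (7/8)(1/8)(1/8)(1/8) = 0.001709; P(data | r = 2) = (6/8)(2/8)(2/8)(2/8) = 0.011719; P(data | r = 3) = (5/8)(3/8)(3/8)(3/8) = 0.032959; P(data | r = 5) = (3/8)(5/8)(5/8)(5/8) = 0.091553; P(data | r = 7) = (1/8)(7/8)(7/8)(7/8) = 0.08374.
Multiplying each by its prior: 1/4 · 0.001709 = 0.00042725, 1/3 · 0.011719 = 0.0039062, 1/12 · 0.032959 = 0.0027466, 1/12 · 0.091553 = 0.0076294, 1/4 · 0.08374 = 0.020935; these sum to 0.035645.
Dividing through by the total gives posterior P(r = 1 | data) = 0.011986, P(r = 2 | data) = 0.10959, P(r = 3 | data) = 0.077055, P(r = 5 | data) = 0.21404, P(r = 7 | data) = 0.58733.
Averaging over the posterior, P(green next | data) = (1/8)(0.011986) + (1/4)(0.10959) + (3/8)(0.077055) + (5/8)(0.21404) + (7/8)(0.58733) = 0.70548.

0.7055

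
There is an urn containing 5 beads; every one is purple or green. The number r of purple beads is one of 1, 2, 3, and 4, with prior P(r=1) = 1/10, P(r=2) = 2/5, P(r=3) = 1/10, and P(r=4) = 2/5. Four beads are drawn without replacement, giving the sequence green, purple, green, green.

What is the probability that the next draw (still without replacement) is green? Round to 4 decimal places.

For each hypothesis, P(data | H) works out to: P(data | r = 1) = (4/5)(1/4)(3/3)(2/2) = 1/5; P(data | r = 2) = (3/5)(2/4)(2/3)(1/2) = 1/10; P(data | r = 3) = (2/5)(3/4)(1/3)(0/2) = 0; P(data | r = 4) = (1/5)(4/4)(0/3) = 0.
Multiplying each by its prior: 1/10 · 1/5 = 1/50, 2/5 · 1/10 = 1/25, 1/10 · 0 = 0, 2/5 · 0 = 0; summing to 3/50.
Dividing through by the total gives posterior P(r = 1 | data) = 1/3, P(r = 2 | data) = 2/3, P(r = 3 | data) = 0, P(r = 4 | data) = 0.
So P(green next | data) = Σ P(green next | H) P(H | data) = (1)(1/3) + (0)(2/3) = 1/3.

0.3333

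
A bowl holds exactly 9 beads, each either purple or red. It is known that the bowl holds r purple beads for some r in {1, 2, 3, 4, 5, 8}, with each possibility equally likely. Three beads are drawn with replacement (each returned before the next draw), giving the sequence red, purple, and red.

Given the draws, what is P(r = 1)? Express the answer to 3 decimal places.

Compute the likelihood of the observed sequence for each case: P(data | r = 1) = (8/9)(1/9)(8/9) = 0.087791; P(data | r = 2) = (7/9)(2/9)(7/9) = 0.13443; P(data | r = 3) = (6/9)(3/9)(6/9) = 0.14815; P(data | r = 4) = (5/9)(4/9)(5/9) = 0.13717; P(data | r = 5) = (4/9)(5/9)(4/9) = 0.10974; P(data | r = 8) = (1/9)(8/9)(1/9) = 0.010974.
The prior-weighted likelihoods are 1/6 · 0.087791 = 0.014632, 1/6 · 0.13443 = 0.022405, 1/6 · 0.14815 = 0.024691, 1/6 · 0.13717 = 0.022862, 1/6 · 0.10974 = 0.01829, 1/6 · 0.010974 = 0.001829; with total 0.10471.
Therefore the posterior P(r = 1 | data) = (0.014632) / (0.10471) = 0.13974.

0.140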